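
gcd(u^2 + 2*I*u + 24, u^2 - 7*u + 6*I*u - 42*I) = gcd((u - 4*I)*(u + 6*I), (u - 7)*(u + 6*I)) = u + 6*I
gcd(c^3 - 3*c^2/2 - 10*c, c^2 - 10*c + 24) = c - 4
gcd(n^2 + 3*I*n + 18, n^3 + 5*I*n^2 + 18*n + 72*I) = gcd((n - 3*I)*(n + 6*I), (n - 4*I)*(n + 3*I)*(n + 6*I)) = n + 6*I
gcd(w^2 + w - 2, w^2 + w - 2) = w^2 + w - 2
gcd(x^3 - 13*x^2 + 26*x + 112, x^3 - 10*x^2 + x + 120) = x - 8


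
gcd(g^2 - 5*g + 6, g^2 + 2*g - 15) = g - 3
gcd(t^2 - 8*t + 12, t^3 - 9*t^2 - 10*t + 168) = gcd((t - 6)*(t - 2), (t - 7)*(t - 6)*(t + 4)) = t - 6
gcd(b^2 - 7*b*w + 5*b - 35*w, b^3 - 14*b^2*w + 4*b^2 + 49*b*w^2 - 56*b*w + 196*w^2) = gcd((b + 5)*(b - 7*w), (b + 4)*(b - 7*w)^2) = -b + 7*w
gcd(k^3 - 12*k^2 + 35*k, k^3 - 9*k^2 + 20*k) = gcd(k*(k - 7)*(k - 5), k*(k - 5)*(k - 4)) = k^2 - 5*k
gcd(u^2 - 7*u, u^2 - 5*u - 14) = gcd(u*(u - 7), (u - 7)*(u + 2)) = u - 7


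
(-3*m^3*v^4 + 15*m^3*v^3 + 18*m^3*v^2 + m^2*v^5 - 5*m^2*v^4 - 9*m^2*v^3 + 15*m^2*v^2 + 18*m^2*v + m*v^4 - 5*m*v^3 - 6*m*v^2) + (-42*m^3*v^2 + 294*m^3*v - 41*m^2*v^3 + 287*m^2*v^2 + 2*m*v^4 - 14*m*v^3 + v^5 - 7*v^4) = -3*m^3*v^4 + 15*m^3*v^3 - 24*m^3*v^2 + 294*m^3*v + m^2*v^5 - 5*m^2*v^4 - 50*m^2*v^3 + 302*m^2*v^2 + 18*m^2*v + 3*m*v^4 - 19*m*v^3 - 6*m*v^2 + v^5 - 7*v^4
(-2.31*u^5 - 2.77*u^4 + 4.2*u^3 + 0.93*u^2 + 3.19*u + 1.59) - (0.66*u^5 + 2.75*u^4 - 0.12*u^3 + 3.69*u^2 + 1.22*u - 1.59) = -2.97*u^5 - 5.52*u^4 + 4.32*u^3 - 2.76*u^2 + 1.97*u + 3.18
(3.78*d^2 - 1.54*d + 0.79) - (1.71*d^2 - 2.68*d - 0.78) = 2.07*d^2 + 1.14*d + 1.57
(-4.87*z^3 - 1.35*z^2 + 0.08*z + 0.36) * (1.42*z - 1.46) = -6.9154*z^4 + 5.1932*z^3 + 2.0846*z^2 + 0.3944*z - 0.5256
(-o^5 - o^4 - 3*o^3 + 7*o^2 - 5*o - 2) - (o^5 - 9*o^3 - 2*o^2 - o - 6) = -2*o^5 - o^4 + 6*o^3 + 9*o^2 - 4*o + 4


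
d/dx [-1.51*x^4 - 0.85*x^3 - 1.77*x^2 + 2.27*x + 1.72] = -6.04*x^3 - 2.55*x^2 - 3.54*x + 2.27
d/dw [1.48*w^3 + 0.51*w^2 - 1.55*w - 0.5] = 4.44*w^2 + 1.02*w - 1.55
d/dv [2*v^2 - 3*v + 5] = 4*v - 3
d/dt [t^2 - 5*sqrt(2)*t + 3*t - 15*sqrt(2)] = 2*t - 5*sqrt(2) + 3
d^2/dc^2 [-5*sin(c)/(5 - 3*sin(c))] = 25*(-3*sin(c)^2 - 5*sin(c) + 6)/(3*sin(c) - 5)^3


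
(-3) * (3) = -9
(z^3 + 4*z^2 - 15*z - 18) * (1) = z^3 + 4*z^2 - 15*z - 18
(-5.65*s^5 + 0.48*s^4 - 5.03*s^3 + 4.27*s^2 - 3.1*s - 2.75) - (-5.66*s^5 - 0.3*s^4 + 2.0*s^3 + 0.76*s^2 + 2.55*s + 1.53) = 0.00999999999999979*s^5 + 0.78*s^4 - 7.03*s^3 + 3.51*s^2 - 5.65*s - 4.28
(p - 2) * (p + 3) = p^2 + p - 6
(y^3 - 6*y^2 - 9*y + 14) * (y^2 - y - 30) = y^5 - 7*y^4 - 33*y^3 + 203*y^2 + 256*y - 420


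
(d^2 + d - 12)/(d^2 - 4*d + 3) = (d + 4)/(d - 1)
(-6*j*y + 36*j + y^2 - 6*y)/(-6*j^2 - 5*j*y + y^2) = (y - 6)/(j + y)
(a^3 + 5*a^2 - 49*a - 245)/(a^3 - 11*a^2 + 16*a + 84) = (a^2 + 12*a + 35)/(a^2 - 4*a - 12)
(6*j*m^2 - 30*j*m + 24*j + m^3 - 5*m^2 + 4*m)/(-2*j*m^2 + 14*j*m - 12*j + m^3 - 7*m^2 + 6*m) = (-6*j*m + 24*j - m^2 + 4*m)/(2*j*m - 12*j - m^2 + 6*m)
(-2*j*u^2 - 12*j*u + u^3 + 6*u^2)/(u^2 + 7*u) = (-2*j*u - 12*j + u^2 + 6*u)/(u + 7)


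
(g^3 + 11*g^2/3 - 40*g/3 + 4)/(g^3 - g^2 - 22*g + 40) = (g^2 + 17*g/3 - 2)/(g^2 + g - 20)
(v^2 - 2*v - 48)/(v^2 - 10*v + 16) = (v + 6)/(v - 2)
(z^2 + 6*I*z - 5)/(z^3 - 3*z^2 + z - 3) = (z + 5*I)/(z^2 - z*(3 + I) + 3*I)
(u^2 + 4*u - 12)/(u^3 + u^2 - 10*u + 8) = (u + 6)/(u^2 + 3*u - 4)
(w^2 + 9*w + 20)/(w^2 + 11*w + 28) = (w + 5)/(w + 7)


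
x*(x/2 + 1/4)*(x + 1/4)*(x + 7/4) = x^4/2 + 5*x^3/4 + 23*x^2/32 + 7*x/64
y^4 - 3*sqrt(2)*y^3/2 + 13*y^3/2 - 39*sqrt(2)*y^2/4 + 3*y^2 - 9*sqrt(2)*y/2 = y*(y + 1/2)*(y + 6)*(y - 3*sqrt(2)/2)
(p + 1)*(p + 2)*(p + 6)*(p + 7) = p^4 + 16*p^3 + 83*p^2 + 152*p + 84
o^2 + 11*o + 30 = (o + 5)*(o + 6)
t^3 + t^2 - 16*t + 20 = (t - 2)^2*(t + 5)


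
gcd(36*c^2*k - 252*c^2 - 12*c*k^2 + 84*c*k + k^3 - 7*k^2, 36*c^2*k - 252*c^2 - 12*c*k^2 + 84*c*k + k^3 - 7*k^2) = 36*c^2*k - 252*c^2 - 12*c*k^2 + 84*c*k + k^3 - 7*k^2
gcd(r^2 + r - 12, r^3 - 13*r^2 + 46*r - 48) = r - 3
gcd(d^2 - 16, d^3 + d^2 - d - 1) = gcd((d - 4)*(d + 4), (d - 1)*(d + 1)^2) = 1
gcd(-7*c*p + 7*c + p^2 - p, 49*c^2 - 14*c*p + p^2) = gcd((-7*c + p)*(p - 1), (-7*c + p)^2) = -7*c + p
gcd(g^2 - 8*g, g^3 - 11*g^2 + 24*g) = g^2 - 8*g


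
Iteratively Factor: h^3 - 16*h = (h)*(h^2 - 16) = h*(h + 4)*(h - 4)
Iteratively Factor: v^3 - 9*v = (v - 3)*(v^2 + 3*v) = v*(v - 3)*(v + 3)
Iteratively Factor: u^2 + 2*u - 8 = (u + 4)*(u - 2)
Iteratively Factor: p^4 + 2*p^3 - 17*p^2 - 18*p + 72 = (p + 4)*(p^3 - 2*p^2 - 9*p + 18) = (p - 3)*(p + 4)*(p^2 + p - 6) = (p - 3)*(p + 3)*(p + 4)*(p - 2)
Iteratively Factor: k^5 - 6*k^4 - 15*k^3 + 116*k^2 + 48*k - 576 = (k - 4)*(k^4 - 2*k^3 - 23*k^2 + 24*k + 144) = (k - 4)^2*(k^3 + 2*k^2 - 15*k - 36) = (k - 4)^2*(k + 3)*(k^2 - k - 12) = (k - 4)^2*(k + 3)^2*(k - 4)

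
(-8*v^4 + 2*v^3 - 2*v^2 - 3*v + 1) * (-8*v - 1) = 64*v^5 - 8*v^4 + 14*v^3 + 26*v^2 - 5*v - 1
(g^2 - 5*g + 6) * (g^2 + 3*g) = g^4 - 2*g^3 - 9*g^2 + 18*g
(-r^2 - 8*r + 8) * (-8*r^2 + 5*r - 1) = 8*r^4 + 59*r^3 - 103*r^2 + 48*r - 8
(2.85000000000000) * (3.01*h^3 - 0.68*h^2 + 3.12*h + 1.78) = 8.5785*h^3 - 1.938*h^2 + 8.892*h + 5.073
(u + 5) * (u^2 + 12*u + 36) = u^3 + 17*u^2 + 96*u + 180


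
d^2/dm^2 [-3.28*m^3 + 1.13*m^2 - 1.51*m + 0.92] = 2.26 - 19.68*m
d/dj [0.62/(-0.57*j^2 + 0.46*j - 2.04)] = (0.7068*j - 0.2852)/(0.57*j^2 - 0.46*j + 2.04)^2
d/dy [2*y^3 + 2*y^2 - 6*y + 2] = 6*y^2 + 4*y - 6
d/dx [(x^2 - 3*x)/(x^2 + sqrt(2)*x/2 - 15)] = (sqrt(2)*x^2 + 6*x^2 - 60*x + 90)/(2*x^4 + 2*sqrt(2)*x^3 - 59*x^2 - 30*sqrt(2)*x + 450)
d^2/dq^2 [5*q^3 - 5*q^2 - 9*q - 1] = 30*q - 10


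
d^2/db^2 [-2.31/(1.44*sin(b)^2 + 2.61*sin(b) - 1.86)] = (19.160064*sin(b)^4 + 26.045712*sin(b)^3 + 11.744271*sin(b)^2 - 40.877298*sin(b) - 43.84611)/(1.44*sin(b)^2 + 2.61*sin(b) - 1.86)^3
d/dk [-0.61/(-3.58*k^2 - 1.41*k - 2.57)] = (-4.3676*k - 0.8601)/(3.58*k^2 + 1.41*k + 2.57)^2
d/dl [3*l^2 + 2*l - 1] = 6*l + 2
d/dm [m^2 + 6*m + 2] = 2*m + 6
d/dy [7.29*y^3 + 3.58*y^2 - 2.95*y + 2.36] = 21.87*y^2 + 7.16*y - 2.95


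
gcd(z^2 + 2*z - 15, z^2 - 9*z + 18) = z - 3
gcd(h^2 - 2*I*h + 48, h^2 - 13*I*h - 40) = h - 8*I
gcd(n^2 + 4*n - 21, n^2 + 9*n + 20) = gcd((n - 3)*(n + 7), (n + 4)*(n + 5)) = 1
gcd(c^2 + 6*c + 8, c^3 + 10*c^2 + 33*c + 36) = c + 4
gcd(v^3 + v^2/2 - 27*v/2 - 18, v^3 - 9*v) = v + 3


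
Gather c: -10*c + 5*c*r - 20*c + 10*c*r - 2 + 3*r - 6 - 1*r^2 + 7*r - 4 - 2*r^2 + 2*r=c*(15*r - 30) - 3*r^2 + 12*r - 12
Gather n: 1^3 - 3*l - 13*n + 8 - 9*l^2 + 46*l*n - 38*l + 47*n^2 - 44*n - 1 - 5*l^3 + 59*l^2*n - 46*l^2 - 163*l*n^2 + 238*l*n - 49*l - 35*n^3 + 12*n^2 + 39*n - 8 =-5*l^3 - 55*l^2 - 90*l - 35*n^3 + n^2*(59 - 163*l) + n*(59*l^2 + 284*l - 18)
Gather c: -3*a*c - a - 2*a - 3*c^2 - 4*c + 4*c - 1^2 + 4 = -3*a*c - 3*a - 3*c^2 + 3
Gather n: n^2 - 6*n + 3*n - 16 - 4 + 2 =n^2 - 3*n - 18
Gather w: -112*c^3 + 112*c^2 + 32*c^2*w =-112*c^3 + 32*c^2*w + 112*c^2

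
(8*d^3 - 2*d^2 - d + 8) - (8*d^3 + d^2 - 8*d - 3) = -3*d^2 + 7*d + 11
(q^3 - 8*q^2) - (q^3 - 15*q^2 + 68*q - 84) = 7*q^2 - 68*q + 84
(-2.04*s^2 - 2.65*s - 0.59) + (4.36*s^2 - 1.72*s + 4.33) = 2.32*s^2 - 4.37*s + 3.74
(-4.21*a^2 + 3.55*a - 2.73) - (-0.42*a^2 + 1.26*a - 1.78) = -3.79*a^2 + 2.29*a - 0.95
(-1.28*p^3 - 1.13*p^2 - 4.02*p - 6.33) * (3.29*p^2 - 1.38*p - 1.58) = -4.2112*p^5 - 1.9513*p^4 - 9.644*p^3 - 13.4927*p^2 + 15.087*p + 10.0014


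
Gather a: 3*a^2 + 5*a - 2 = 3*a^2 + 5*a - 2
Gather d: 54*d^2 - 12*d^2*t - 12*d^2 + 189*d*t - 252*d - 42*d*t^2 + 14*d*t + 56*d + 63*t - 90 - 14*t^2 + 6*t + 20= d^2*(42 - 12*t) + d*(-42*t^2 + 203*t - 196) - 14*t^2 + 69*t - 70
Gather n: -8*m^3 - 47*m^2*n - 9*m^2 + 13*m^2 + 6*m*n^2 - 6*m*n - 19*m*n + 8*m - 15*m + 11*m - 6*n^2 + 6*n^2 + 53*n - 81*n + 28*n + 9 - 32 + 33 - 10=-8*m^3 + 4*m^2 + 6*m*n^2 + 4*m + n*(-47*m^2 - 25*m)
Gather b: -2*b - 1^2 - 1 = -2*b - 2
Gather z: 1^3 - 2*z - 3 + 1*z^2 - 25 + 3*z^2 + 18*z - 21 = 4*z^2 + 16*z - 48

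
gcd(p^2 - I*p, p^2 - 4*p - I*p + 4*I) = p - I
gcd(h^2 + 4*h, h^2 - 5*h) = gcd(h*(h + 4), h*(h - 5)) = h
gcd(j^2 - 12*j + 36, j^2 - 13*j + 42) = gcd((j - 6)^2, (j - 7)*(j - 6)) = j - 6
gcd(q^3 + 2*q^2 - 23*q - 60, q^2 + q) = 1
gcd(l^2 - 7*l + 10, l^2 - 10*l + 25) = l - 5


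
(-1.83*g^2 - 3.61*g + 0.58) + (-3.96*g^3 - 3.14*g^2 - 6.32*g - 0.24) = -3.96*g^3 - 4.97*g^2 - 9.93*g + 0.34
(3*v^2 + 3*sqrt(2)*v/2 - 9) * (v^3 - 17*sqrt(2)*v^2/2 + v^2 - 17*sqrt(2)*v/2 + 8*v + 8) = 3*v^5 - 24*sqrt(2)*v^4 + 3*v^4 - 24*sqrt(2)*v^3 - 21*v^3/2 - 21*v^2/2 + 177*sqrt(2)*v^2/2 - 72*v + 177*sqrt(2)*v/2 - 72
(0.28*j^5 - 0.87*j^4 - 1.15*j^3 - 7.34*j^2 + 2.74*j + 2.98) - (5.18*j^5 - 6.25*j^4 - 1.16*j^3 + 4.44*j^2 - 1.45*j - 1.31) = -4.9*j^5 + 5.38*j^4 + 0.01*j^3 - 11.78*j^2 + 4.19*j + 4.29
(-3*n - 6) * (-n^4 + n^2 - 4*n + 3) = 3*n^5 + 6*n^4 - 3*n^3 + 6*n^2 + 15*n - 18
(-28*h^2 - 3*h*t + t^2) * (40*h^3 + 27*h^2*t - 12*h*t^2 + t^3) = -1120*h^5 - 876*h^4*t + 295*h^3*t^2 + 35*h^2*t^3 - 15*h*t^4 + t^5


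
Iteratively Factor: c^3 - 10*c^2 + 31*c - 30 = (c - 2)*(c^2 - 8*c + 15) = (c - 5)*(c - 2)*(c - 3)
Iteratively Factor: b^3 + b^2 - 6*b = (b)*(b^2 + b - 6) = b*(b + 3)*(b - 2)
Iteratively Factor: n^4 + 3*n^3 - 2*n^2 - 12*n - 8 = (n + 2)*(n^3 + n^2 - 4*n - 4) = (n - 2)*(n + 2)*(n^2 + 3*n + 2) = (n - 2)*(n + 2)^2*(n + 1)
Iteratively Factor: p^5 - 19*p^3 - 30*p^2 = (p + 2)*(p^4 - 2*p^3 - 15*p^2) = p*(p + 2)*(p^3 - 2*p^2 - 15*p) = p*(p + 2)*(p + 3)*(p^2 - 5*p) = p^2*(p + 2)*(p + 3)*(p - 5)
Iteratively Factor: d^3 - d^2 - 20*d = (d - 5)*(d^2 + 4*d) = (d - 5)*(d + 4)*(d)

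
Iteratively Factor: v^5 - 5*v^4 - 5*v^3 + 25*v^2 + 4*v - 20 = (v - 5)*(v^4 - 5*v^2 + 4) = (v - 5)*(v - 2)*(v^3 + 2*v^2 - v - 2) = (v - 5)*(v - 2)*(v + 2)*(v^2 - 1) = (v - 5)*(v - 2)*(v - 1)*(v + 2)*(v + 1)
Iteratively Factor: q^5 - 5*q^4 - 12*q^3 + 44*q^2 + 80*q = (q + 2)*(q^4 - 7*q^3 + 2*q^2 + 40*q) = (q - 4)*(q + 2)*(q^3 - 3*q^2 - 10*q) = (q - 5)*(q - 4)*(q + 2)*(q^2 + 2*q) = (q - 5)*(q - 4)*(q + 2)^2*(q)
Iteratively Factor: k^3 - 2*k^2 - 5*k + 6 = (k - 3)*(k^2 + k - 2) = (k - 3)*(k + 2)*(k - 1)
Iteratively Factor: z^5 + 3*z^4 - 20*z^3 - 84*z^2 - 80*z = (z + 2)*(z^4 + z^3 - 22*z^2 - 40*z) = z*(z + 2)*(z^3 + z^2 - 22*z - 40) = z*(z + 2)*(z + 4)*(z^2 - 3*z - 10) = z*(z + 2)^2*(z + 4)*(z - 5)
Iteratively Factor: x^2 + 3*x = (x + 3)*(x)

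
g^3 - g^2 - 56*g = g*(g - 8)*(g + 7)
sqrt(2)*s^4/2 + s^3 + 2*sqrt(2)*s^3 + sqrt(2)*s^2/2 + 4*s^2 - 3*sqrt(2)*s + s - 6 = (s - 1)*(s + 2)*(s + 3)*(sqrt(2)*s/2 + 1)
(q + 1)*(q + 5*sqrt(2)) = q^2 + q + 5*sqrt(2)*q + 5*sqrt(2)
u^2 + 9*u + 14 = (u + 2)*(u + 7)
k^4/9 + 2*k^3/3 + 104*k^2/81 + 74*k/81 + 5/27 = (k/3 + 1/3)*(k/3 + 1)*(k + 1/3)*(k + 5/3)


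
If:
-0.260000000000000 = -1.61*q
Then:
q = 0.16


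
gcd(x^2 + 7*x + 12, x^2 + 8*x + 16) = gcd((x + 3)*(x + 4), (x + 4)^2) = x + 4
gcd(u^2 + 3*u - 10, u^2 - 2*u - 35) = u + 5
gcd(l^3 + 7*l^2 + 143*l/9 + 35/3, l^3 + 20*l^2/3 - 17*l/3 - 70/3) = l + 5/3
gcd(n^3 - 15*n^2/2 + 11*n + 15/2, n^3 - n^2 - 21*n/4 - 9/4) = n^2 - 5*n/2 - 3/2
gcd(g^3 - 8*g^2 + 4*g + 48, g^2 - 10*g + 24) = g^2 - 10*g + 24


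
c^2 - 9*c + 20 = (c - 5)*(c - 4)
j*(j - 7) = j^2 - 7*j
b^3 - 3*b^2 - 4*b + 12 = (b - 3)*(b - 2)*(b + 2)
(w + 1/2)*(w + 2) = w^2 + 5*w/2 + 1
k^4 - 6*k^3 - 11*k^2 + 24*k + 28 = (k - 7)*(k - 2)*(k + 1)*(k + 2)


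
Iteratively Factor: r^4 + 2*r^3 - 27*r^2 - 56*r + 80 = (r + 4)*(r^3 - 2*r^2 - 19*r + 20) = (r - 5)*(r + 4)*(r^2 + 3*r - 4) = (r - 5)*(r - 1)*(r + 4)*(r + 4)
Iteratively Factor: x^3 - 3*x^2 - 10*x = (x - 5)*(x^2 + 2*x) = (x - 5)*(x + 2)*(x)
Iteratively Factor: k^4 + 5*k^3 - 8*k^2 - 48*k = (k)*(k^3 + 5*k^2 - 8*k - 48) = k*(k + 4)*(k^2 + k - 12) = k*(k + 4)^2*(k - 3)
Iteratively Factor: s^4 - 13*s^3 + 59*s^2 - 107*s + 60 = (s - 4)*(s^3 - 9*s^2 + 23*s - 15) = (s - 4)*(s - 1)*(s^2 - 8*s + 15) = (s - 5)*(s - 4)*(s - 1)*(s - 3)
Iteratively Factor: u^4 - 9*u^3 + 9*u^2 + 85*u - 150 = (u + 3)*(u^3 - 12*u^2 + 45*u - 50) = (u - 2)*(u + 3)*(u^2 - 10*u + 25) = (u - 5)*(u - 2)*(u + 3)*(u - 5)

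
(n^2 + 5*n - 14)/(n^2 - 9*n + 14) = (n + 7)/(n - 7)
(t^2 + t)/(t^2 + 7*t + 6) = t/(t + 6)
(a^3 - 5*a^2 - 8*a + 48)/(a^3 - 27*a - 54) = (a^2 - 8*a + 16)/(a^2 - 3*a - 18)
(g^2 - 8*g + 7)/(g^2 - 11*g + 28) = (g - 1)/(g - 4)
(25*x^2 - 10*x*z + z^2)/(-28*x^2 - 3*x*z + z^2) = (-25*x^2 + 10*x*z - z^2)/(28*x^2 + 3*x*z - z^2)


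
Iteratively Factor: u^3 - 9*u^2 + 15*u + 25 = (u - 5)*(u^2 - 4*u - 5) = (u - 5)*(u + 1)*(u - 5)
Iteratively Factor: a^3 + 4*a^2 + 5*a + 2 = (a + 2)*(a^2 + 2*a + 1) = (a + 1)*(a + 2)*(a + 1)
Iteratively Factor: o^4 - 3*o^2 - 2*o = (o + 1)*(o^3 - o^2 - 2*o) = (o + 1)^2*(o^2 - 2*o) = o*(o + 1)^2*(o - 2)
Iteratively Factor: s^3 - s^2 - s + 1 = (s - 1)*(s^2 - 1) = (s - 1)*(s + 1)*(s - 1)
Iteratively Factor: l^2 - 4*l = (l - 4)*(l)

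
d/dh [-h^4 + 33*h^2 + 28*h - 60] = -4*h^3 + 66*h + 28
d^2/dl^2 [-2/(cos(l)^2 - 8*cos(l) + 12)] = 4*(2*sin(l)^4 - 9*sin(l)^2 + 63*cos(l) - 3*cos(3*l) - 45)/((cos(l) - 6)^3*(cos(l) - 2)^3)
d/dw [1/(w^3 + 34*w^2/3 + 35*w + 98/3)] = 3*(-9*w^2 - 68*w - 105)/(3*w^3 + 34*w^2 + 105*w + 98)^2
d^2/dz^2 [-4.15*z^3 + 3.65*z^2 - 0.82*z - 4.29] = 7.3 - 24.9*z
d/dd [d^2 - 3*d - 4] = 2*d - 3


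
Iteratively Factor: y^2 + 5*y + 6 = (y + 3)*(y + 2)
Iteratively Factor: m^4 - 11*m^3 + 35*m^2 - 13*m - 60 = (m - 3)*(m^3 - 8*m^2 + 11*m + 20) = (m - 5)*(m - 3)*(m^2 - 3*m - 4) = (m - 5)*(m - 3)*(m + 1)*(m - 4)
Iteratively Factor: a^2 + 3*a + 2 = (a + 2)*(a + 1)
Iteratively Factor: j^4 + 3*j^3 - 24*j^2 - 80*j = (j + 4)*(j^3 - j^2 - 20*j) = (j + 4)^2*(j^2 - 5*j) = (j - 5)*(j + 4)^2*(j)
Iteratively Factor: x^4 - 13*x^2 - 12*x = (x + 1)*(x^3 - x^2 - 12*x) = (x + 1)*(x + 3)*(x^2 - 4*x) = (x - 4)*(x + 1)*(x + 3)*(x)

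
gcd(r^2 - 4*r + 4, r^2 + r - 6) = r - 2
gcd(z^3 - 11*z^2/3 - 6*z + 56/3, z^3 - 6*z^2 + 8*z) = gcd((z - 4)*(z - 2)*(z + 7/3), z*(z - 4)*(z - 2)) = z^2 - 6*z + 8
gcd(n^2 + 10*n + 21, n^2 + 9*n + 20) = 1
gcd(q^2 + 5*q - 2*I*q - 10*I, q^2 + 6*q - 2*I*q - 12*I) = q - 2*I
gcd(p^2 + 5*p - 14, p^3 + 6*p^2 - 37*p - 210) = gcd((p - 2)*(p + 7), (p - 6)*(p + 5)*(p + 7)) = p + 7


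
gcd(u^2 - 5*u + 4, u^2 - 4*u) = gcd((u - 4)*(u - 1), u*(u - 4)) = u - 4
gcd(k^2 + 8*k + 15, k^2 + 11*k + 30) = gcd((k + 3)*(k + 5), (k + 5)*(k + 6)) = k + 5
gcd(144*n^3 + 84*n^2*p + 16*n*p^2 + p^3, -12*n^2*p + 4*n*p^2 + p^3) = 6*n + p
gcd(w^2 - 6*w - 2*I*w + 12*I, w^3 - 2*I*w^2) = w - 2*I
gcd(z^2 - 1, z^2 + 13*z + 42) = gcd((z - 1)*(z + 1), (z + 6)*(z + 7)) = 1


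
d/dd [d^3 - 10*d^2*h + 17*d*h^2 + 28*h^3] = 3*d^2 - 20*d*h + 17*h^2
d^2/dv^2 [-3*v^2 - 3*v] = -6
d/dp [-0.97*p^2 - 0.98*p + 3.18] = -1.94*p - 0.98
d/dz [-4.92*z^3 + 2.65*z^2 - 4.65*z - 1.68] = -14.76*z^2 + 5.3*z - 4.65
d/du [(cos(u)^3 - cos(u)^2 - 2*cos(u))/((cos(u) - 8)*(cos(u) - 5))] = (-cos(u)^4 + 26*cos(u)^3 - 135*cos(u)^2 + 80*cos(u) + 80)*sin(u)/((cos(u) - 8)^2*(cos(u) - 5)^2)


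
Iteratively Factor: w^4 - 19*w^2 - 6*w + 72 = (w - 2)*(w^3 + 2*w^2 - 15*w - 36) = (w - 2)*(w + 3)*(w^2 - w - 12) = (w - 4)*(w - 2)*(w + 3)*(w + 3)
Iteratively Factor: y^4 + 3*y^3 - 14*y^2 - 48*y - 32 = (y + 4)*(y^3 - y^2 - 10*y - 8) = (y - 4)*(y + 4)*(y^2 + 3*y + 2) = (y - 4)*(y + 2)*(y + 4)*(y + 1)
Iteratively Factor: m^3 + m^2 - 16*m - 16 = (m - 4)*(m^2 + 5*m + 4) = (m - 4)*(m + 4)*(m + 1)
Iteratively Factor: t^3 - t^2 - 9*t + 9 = (t - 1)*(t^2 - 9) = (t - 1)*(t + 3)*(t - 3)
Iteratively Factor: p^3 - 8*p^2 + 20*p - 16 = (p - 4)*(p^2 - 4*p + 4) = (p - 4)*(p - 2)*(p - 2)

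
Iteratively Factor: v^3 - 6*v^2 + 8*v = (v)*(v^2 - 6*v + 8) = v*(v - 2)*(v - 4)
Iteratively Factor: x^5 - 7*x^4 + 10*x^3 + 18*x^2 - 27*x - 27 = (x - 3)*(x^4 - 4*x^3 - 2*x^2 + 12*x + 9) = (x - 3)*(x + 1)*(x^3 - 5*x^2 + 3*x + 9) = (x - 3)*(x + 1)^2*(x^2 - 6*x + 9) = (x - 3)^2*(x + 1)^2*(x - 3)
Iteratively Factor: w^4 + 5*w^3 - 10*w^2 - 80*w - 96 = (w - 4)*(w^3 + 9*w^2 + 26*w + 24) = (w - 4)*(w + 4)*(w^2 + 5*w + 6) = (w - 4)*(w + 2)*(w + 4)*(w + 3)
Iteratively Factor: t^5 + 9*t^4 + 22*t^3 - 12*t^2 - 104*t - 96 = (t + 4)*(t^4 + 5*t^3 + 2*t^2 - 20*t - 24) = (t + 3)*(t + 4)*(t^3 + 2*t^2 - 4*t - 8) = (t + 2)*(t + 3)*(t + 4)*(t^2 - 4) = (t - 2)*(t + 2)*(t + 3)*(t + 4)*(t + 2)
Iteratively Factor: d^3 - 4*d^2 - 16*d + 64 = (d + 4)*(d^2 - 8*d + 16) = (d - 4)*(d + 4)*(d - 4)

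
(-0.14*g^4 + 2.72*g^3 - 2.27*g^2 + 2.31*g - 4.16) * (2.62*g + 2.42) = -0.3668*g^5 + 6.7876*g^4 + 0.635000000000001*g^3 + 0.5588*g^2 - 5.309*g - 10.0672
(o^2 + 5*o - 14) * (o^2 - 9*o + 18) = o^4 - 4*o^3 - 41*o^2 + 216*o - 252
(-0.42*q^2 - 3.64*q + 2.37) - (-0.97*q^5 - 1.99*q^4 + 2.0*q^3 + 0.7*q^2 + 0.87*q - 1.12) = 0.97*q^5 + 1.99*q^4 - 2.0*q^3 - 1.12*q^2 - 4.51*q + 3.49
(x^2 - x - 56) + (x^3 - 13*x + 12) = x^3 + x^2 - 14*x - 44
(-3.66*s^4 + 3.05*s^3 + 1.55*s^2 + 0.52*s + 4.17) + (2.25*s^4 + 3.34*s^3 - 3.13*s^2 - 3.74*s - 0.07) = -1.41*s^4 + 6.39*s^3 - 1.58*s^2 - 3.22*s + 4.1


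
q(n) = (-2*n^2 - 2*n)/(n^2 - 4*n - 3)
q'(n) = (4 - 2*n)*(-2*n^2 - 2*n)/(n^2 - 4*n - 3)^2 + (-4*n - 2)/(n^2 - 4*n - 3) = 2*(5*n^2 + 6*n + 3)/(n^4 - 8*n^3 + 10*n^2 + 24*n + 9)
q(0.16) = 0.10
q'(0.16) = 0.63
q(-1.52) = -0.29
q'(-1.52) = 0.37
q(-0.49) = -0.62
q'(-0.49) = 3.94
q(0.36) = 0.23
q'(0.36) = 0.63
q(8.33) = -4.70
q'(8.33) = 0.73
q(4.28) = 25.09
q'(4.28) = 74.11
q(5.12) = -22.92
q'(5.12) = 44.08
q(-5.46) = -1.00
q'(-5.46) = 0.10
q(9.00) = -4.29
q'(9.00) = 0.52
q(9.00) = -4.29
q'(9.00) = 0.52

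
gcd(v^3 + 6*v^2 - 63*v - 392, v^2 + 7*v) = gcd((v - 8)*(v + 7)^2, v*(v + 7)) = v + 7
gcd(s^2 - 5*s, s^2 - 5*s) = s^2 - 5*s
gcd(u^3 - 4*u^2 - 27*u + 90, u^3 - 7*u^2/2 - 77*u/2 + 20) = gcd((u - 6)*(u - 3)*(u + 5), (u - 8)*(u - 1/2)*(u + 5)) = u + 5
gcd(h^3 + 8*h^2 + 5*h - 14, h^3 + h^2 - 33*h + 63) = h + 7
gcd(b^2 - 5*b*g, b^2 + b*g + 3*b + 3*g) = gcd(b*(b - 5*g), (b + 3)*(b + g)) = 1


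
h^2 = h^2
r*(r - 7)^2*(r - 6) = r^4 - 20*r^3 + 133*r^2 - 294*r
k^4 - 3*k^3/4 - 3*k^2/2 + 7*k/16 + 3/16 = (k - 3/2)*(k - 1/2)*(k + 1/4)*(k + 1)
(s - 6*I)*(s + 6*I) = s^2 + 36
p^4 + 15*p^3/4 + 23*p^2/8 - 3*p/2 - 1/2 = (p - 1/2)*(p + 1/4)*(p + 2)^2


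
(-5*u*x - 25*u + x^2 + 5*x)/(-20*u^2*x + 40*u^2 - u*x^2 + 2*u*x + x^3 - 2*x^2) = (x + 5)/(4*u*x - 8*u + x^2 - 2*x)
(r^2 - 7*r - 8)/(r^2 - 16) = (r^2 - 7*r - 8)/(r^2 - 16)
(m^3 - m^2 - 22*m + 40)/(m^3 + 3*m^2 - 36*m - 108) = (m^3 - m^2 - 22*m + 40)/(m^3 + 3*m^2 - 36*m - 108)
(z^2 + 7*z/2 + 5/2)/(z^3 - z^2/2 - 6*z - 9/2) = (2*z + 5)/(2*z^2 - 3*z - 9)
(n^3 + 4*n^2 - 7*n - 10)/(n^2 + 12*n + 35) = (n^2 - n - 2)/(n + 7)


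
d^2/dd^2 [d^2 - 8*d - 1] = 2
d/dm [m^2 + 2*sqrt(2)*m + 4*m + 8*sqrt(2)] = 2*m + 2*sqrt(2) + 4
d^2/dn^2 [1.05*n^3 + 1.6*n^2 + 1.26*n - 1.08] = 6.3*n + 3.2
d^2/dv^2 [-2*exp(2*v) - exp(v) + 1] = (-8*exp(v) - 1)*exp(v)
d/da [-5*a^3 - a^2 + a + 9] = -15*a^2 - 2*a + 1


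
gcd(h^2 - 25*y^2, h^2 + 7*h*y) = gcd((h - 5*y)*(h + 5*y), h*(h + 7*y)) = 1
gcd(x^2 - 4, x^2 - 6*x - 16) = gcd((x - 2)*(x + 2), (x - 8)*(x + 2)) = x + 2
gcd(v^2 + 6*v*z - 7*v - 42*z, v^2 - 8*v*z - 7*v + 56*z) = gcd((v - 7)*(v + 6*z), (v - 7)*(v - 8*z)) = v - 7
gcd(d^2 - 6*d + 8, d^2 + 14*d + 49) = 1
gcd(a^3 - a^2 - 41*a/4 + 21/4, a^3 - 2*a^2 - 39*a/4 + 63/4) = a^2 - a/2 - 21/2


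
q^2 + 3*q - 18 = (q - 3)*(q + 6)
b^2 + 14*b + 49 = (b + 7)^2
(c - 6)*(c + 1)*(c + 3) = c^3 - 2*c^2 - 21*c - 18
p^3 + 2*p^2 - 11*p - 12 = (p - 3)*(p + 1)*(p + 4)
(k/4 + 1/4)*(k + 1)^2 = k^3/4 + 3*k^2/4 + 3*k/4 + 1/4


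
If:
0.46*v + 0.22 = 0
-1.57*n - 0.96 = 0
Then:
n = -0.61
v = -0.48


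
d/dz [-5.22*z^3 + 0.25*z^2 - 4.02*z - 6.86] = -15.66*z^2 + 0.5*z - 4.02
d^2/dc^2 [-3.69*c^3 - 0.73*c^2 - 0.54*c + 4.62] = -22.14*c - 1.46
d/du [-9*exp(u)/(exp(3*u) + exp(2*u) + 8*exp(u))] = (18*exp(u) + 9)*exp(u)/(exp(2*u) + exp(u) + 8)^2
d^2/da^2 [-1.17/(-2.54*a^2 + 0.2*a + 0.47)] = (15.096744*a^2 - 1.18872*a - 1.17*(5.08*a - 0.2)*(10.16*a - 0.4) - 2.793492)/(-2.54*a^2 + 0.2*a + 0.47)^3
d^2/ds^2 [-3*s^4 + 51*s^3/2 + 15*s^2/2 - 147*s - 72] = -36*s^2 + 153*s + 15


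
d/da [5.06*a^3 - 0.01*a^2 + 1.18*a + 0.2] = 15.18*a^2 - 0.02*a + 1.18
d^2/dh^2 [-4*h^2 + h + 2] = -8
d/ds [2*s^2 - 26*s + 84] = 4*s - 26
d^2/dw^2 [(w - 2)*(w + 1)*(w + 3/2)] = 6*w + 1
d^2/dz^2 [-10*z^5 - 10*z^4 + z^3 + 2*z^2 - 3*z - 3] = -200*z^3 - 120*z^2 + 6*z + 4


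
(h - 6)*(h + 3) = h^2 - 3*h - 18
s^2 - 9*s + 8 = (s - 8)*(s - 1)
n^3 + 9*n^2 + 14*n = n*(n + 2)*(n + 7)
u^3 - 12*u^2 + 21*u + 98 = (u - 7)^2*(u + 2)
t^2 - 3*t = t*(t - 3)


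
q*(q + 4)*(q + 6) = q^3 + 10*q^2 + 24*q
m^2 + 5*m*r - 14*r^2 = (m - 2*r)*(m + 7*r)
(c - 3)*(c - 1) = c^2 - 4*c + 3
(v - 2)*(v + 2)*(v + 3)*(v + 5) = v^4 + 8*v^3 + 11*v^2 - 32*v - 60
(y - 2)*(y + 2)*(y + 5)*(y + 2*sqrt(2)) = y^4 + 2*sqrt(2)*y^3 + 5*y^3 - 4*y^2 + 10*sqrt(2)*y^2 - 20*y - 8*sqrt(2)*y - 40*sqrt(2)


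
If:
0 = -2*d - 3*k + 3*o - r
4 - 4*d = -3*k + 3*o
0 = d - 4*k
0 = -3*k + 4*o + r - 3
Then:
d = 4/7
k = 1/7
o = 5/7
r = 4/7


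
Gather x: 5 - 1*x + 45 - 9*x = 50 - 10*x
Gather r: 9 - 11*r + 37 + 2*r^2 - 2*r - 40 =2*r^2 - 13*r + 6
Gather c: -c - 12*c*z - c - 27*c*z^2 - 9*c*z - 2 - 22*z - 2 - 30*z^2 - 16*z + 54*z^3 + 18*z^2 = c*(-27*z^2 - 21*z - 2) + 54*z^3 - 12*z^2 - 38*z - 4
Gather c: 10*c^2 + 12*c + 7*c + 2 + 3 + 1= 10*c^2 + 19*c + 6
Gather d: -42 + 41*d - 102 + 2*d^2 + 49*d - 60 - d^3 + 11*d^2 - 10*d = -d^3 + 13*d^2 + 80*d - 204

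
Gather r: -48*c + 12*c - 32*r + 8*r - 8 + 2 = -36*c - 24*r - 6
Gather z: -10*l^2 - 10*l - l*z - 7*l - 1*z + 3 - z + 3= -10*l^2 - 17*l + z*(-l - 2) + 6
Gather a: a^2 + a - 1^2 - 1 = a^2 + a - 2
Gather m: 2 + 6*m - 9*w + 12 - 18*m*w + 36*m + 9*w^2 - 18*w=m*(42 - 18*w) + 9*w^2 - 27*w + 14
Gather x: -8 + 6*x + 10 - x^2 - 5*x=-x^2 + x + 2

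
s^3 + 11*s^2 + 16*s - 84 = (s - 2)*(s + 6)*(s + 7)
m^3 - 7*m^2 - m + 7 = (m - 7)*(m - 1)*(m + 1)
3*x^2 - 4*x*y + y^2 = (-3*x + y)*(-x + y)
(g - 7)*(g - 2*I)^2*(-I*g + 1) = -I*g^4 - 3*g^3 + 7*I*g^3 + 21*g^2 - 4*g + 28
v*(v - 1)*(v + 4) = v^3 + 3*v^2 - 4*v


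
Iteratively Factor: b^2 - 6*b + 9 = (b - 3)*(b - 3)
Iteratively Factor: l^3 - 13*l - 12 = (l + 3)*(l^2 - 3*l - 4) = (l + 1)*(l + 3)*(l - 4)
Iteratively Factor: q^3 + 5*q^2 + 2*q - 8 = (q + 2)*(q^2 + 3*q - 4) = (q - 1)*(q + 2)*(q + 4)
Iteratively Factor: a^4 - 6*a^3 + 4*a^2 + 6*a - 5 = (a - 1)*(a^3 - 5*a^2 - a + 5) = (a - 5)*(a - 1)*(a^2 - 1) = (a - 5)*(a - 1)^2*(a + 1)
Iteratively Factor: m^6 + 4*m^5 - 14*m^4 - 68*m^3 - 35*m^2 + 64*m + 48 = (m - 4)*(m^5 + 8*m^4 + 18*m^3 + 4*m^2 - 19*m - 12) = (m - 4)*(m + 1)*(m^4 + 7*m^3 + 11*m^2 - 7*m - 12) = (m - 4)*(m + 1)^2*(m^3 + 6*m^2 + 5*m - 12) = (m - 4)*(m - 1)*(m + 1)^2*(m^2 + 7*m + 12) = (m - 4)*(m - 1)*(m + 1)^2*(m + 4)*(m + 3)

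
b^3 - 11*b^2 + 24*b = b*(b - 8)*(b - 3)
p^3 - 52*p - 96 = (p - 8)*(p + 2)*(p + 6)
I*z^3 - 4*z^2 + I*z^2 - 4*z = z*(z + 4*I)*(I*z + I)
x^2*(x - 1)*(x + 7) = x^4 + 6*x^3 - 7*x^2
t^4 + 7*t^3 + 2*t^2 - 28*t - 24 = (t - 2)*(t + 1)*(t + 2)*(t + 6)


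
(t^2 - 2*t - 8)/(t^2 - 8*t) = (t^2 - 2*t - 8)/(t*(t - 8))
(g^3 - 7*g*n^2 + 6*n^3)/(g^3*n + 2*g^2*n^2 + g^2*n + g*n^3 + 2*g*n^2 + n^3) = (g^3 - 7*g*n^2 + 6*n^3)/(n*(g^3 + 2*g^2*n + g^2 + g*n^2 + 2*g*n + n^2))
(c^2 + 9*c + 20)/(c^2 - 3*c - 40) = (c + 4)/(c - 8)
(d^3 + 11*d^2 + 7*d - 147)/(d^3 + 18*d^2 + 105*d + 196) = (d - 3)/(d + 4)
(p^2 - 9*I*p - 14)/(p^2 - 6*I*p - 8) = (p - 7*I)/(p - 4*I)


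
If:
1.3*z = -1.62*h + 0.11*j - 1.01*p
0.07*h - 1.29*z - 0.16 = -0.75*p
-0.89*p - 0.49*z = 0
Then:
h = 24.3274478330658*z + 2.28571428571429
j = 365.039982489421*z + 33.6623376623377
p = -0.550561797752809*z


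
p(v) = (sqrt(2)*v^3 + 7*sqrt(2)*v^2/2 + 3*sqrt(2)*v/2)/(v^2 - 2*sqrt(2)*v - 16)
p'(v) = (-2*v + 2*sqrt(2))*(sqrt(2)*v^3 + 7*sqrt(2)*v^2/2 + 3*sqrt(2)*v/2)/(v^2 - 2*sqrt(2)*v - 16)^2 + (3*sqrt(2)*v^2 + 7*sqrt(2)*v + 3*sqrt(2)/2)/(v^2 - 2*sqrt(2)*v - 16) = sqrt(2)*(-v*(v - sqrt(2))*(2*v^2 + 7*v + 3) + (-6*v^2 - 14*v - 3)*(-v^2 + 2*sqrt(2)*v + 16)/2)/(-v^2 + 2*sqrt(2)*v + 16)^2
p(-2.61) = -1.68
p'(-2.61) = 4.63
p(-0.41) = 0.01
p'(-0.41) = 0.08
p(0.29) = -0.06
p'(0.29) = -0.31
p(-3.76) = -1.50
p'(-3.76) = 1.06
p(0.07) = -0.01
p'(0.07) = -0.17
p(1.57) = -1.17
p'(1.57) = -1.58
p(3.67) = -11.18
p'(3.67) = -11.31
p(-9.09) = -7.28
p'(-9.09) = 1.19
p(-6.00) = -3.79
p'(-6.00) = 1.06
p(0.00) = 0.00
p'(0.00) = -0.13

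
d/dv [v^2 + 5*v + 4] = 2*v + 5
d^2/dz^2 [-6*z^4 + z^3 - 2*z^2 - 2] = -72*z^2 + 6*z - 4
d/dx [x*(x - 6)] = 2*x - 6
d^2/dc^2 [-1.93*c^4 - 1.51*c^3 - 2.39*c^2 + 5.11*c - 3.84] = -23.16*c^2 - 9.06*c - 4.78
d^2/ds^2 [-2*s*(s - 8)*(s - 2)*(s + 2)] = -24*s^2 + 96*s + 16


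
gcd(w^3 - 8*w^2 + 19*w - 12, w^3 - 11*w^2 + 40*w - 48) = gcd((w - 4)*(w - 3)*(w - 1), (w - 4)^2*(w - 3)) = w^2 - 7*w + 12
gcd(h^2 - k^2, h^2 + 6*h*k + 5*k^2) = h + k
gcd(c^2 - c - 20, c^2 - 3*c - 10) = c - 5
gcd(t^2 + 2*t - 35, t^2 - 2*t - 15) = t - 5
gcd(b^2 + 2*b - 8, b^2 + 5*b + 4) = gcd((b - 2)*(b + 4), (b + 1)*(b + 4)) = b + 4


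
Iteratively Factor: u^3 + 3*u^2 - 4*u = (u)*(u^2 + 3*u - 4) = u*(u + 4)*(u - 1)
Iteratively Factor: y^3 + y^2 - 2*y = (y - 1)*(y^2 + 2*y) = y*(y - 1)*(y + 2)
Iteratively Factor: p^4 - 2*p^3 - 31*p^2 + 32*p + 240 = (p + 4)*(p^3 - 6*p^2 - 7*p + 60) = (p - 4)*(p + 4)*(p^2 - 2*p - 15) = (p - 5)*(p - 4)*(p + 4)*(p + 3)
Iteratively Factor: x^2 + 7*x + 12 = (x + 3)*(x + 4)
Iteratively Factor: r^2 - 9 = (r + 3)*(r - 3)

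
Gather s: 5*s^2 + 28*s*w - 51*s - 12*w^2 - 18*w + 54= 5*s^2 + s*(28*w - 51) - 12*w^2 - 18*w + 54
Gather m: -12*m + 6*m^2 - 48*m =6*m^2 - 60*m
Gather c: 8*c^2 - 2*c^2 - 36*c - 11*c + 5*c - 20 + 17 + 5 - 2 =6*c^2 - 42*c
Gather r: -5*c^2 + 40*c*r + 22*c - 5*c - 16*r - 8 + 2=-5*c^2 + 17*c + r*(40*c - 16) - 6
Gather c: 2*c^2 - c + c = 2*c^2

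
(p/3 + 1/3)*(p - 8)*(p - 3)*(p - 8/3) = p^4/3 - 38*p^3/9 + 119*p^2/9 - 32*p/9 - 64/3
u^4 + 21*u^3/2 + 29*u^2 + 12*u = u*(u + 1/2)*(u + 4)*(u + 6)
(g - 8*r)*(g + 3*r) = g^2 - 5*g*r - 24*r^2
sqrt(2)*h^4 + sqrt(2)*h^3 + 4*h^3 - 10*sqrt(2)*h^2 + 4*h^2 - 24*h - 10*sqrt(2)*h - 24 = (h - 2*sqrt(2))*(h + sqrt(2))*(h + 3*sqrt(2))*(sqrt(2)*h + sqrt(2))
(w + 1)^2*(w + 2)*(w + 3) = w^4 + 7*w^3 + 17*w^2 + 17*w + 6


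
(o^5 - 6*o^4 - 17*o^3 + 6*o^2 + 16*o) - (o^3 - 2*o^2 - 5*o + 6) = o^5 - 6*o^4 - 18*o^3 + 8*o^2 + 21*o - 6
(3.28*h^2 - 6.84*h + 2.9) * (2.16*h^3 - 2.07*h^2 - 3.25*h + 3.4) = 7.0848*h^5 - 21.564*h^4 + 9.7628*h^3 + 27.379*h^2 - 32.681*h + 9.86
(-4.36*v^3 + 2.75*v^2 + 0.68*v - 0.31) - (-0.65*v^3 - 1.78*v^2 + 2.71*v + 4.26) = -3.71*v^3 + 4.53*v^2 - 2.03*v - 4.57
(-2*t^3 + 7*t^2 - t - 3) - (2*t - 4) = -2*t^3 + 7*t^2 - 3*t + 1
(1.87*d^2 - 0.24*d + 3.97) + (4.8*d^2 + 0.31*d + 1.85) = 6.67*d^2 + 0.07*d + 5.82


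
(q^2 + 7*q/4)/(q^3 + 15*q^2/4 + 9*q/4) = (4*q + 7)/(4*q^2 + 15*q + 9)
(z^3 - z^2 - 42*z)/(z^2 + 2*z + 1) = z*(z^2 - z - 42)/(z^2 + 2*z + 1)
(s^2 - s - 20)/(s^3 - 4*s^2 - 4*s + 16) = (s^2 - s - 20)/(s^3 - 4*s^2 - 4*s + 16)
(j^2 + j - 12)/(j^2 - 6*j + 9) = (j + 4)/(j - 3)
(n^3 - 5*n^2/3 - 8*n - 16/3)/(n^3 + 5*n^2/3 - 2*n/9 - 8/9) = 3*(n - 4)/(3*n - 2)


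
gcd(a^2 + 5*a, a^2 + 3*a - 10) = a + 5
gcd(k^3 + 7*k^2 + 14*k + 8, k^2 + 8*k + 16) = k + 4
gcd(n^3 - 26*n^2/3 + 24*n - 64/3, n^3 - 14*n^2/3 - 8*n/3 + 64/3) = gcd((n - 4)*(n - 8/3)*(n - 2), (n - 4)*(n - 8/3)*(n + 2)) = n^2 - 20*n/3 + 32/3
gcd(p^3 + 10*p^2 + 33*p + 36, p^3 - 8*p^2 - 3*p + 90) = p + 3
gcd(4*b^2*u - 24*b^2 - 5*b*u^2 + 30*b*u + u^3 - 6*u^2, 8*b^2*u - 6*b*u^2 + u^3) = -4*b + u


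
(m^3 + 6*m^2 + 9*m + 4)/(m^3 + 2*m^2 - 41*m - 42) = (m^2 + 5*m + 4)/(m^2 + m - 42)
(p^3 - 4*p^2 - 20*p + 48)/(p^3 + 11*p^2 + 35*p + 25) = (p^3 - 4*p^2 - 20*p + 48)/(p^3 + 11*p^2 + 35*p + 25)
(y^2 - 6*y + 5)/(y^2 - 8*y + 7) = (y - 5)/(y - 7)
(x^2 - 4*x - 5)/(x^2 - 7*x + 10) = (x + 1)/(x - 2)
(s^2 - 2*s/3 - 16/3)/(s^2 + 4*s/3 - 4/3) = (3*s - 8)/(3*s - 2)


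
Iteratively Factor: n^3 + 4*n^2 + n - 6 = (n + 2)*(n^2 + 2*n - 3) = (n - 1)*(n + 2)*(n + 3)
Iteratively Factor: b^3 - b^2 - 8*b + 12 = (b - 2)*(b^2 + b - 6) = (b - 2)*(b + 3)*(b - 2)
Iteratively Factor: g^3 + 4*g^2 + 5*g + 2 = (g + 1)*(g^2 + 3*g + 2) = (g + 1)*(g + 2)*(g + 1)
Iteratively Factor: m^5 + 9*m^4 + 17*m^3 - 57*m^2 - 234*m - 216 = (m + 3)*(m^4 + 6*m^3 - m^2 - 54*m - 72) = (m + 3)*(m + 4)*(m^3 + 2*m^2 - 9*m - 18) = (m + 2)*(m + 3)*(m + 4)*(m^2 - 9) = (m + 2)*(m + 3)^2*(m + 4)*(m - 3)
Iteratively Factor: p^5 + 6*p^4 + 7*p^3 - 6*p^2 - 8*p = (p - 1)*(p^4 + 7*p^3 + 14*p^2 + 8*p) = p*(p - 1)*(p^3 + 7*p^2 + 14*p + 8) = p*(p - 1)*(p + 2)*(p^2 + 5*p + 4) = p*(p - 1)*(p + 2)*(p + 4)*(p + 1)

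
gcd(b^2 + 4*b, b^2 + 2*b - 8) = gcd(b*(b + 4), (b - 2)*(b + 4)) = b + 4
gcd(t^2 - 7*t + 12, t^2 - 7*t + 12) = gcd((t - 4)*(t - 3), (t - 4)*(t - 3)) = t^2 - 7*t + 12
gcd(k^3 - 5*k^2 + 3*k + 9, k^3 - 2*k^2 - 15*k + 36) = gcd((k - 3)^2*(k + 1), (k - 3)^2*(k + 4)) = k^2 - 6*k + 9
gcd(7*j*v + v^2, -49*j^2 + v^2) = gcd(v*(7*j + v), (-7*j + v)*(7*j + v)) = 7*j + v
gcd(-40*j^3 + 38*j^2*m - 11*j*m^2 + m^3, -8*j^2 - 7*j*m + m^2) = 1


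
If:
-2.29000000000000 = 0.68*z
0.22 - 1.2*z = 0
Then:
No Solution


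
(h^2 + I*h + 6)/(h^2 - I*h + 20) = (h^2 + I*h + 6)/(h^2 - I*h + 20)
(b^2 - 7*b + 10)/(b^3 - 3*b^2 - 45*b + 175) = (b - 2)/(b^2 + 2*b - 35)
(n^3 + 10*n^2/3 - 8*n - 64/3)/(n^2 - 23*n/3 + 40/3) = (n^2 + 6*n + 8)/(n - 5)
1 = 1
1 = 1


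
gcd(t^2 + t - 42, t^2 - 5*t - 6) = t - 6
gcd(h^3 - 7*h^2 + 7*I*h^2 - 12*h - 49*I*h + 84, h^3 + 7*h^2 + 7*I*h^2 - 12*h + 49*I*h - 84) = h^2 + 7*I*h - 12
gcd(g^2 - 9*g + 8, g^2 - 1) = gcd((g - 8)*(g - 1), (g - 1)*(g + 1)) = g - 1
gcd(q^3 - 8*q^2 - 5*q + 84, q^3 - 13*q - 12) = q^2 - q - 12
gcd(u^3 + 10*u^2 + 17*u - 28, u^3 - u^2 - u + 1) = u - 1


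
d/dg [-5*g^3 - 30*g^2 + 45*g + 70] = -15*g^2 - 60*g + 45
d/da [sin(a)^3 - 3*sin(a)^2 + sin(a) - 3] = (3*sin(a)^2 - 6*sin(a) + 1)*cos(a)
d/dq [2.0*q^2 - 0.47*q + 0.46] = 4.0*q - 0.47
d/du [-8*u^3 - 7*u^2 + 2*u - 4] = -24*u^2 - 14*u + 2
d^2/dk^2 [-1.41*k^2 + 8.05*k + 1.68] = -2.82000000000000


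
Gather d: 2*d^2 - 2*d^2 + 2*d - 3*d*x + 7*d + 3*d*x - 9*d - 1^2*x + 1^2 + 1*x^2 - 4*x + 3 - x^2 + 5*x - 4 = 0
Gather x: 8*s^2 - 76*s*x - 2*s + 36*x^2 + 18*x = 8*s^2 - 2*s + 36*x^2 + x*(18 - 76*s)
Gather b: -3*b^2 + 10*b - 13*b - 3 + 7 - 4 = -3*b^2 - 3*b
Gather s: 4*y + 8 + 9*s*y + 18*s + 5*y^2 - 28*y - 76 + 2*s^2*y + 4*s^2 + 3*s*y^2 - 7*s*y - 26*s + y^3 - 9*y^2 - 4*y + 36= s^2*(2*y + 4) + s*(3*y^2 + 2*y - 8) + y^3 - 4*y^2 - 28*y - 32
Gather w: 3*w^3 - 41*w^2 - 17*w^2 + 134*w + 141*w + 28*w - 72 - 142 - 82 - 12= 3*w^3 - 58*w^2 + 303*w - 308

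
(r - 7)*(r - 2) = r^2 - 9*r + 14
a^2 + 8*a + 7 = (a + 1)*(a + 7)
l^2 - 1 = (l - 1)*(l + 1)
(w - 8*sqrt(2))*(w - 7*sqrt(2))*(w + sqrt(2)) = w^3 - 14*sqrt(2)*w^2 + 82*w + 112*sqrt(2)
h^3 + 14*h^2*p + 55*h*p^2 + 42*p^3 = (h + p)*(h + 6*p)*(h + 7*p)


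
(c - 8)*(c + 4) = c^2 - 4*c - 32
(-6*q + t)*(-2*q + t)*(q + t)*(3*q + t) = 36*q^4 + 24*q^3*t - 17*q^2*t^2 - 4*q*t^3 + t^4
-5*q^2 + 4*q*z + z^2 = (-q + z)*(5*q + z)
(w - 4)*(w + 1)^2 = w^3 - 2*w^2 - 7*w - 4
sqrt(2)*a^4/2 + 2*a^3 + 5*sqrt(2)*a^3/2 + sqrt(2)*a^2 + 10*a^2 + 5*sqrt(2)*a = a*(a + 5)*(a + sqrt(2))*(sqrt(2)*a/2 + 1)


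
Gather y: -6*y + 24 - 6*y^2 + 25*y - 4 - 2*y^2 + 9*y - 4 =-8*y^2 + 28*y + 16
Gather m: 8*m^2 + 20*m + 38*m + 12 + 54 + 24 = 8*m^2 + 58*m + 90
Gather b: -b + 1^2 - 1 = -b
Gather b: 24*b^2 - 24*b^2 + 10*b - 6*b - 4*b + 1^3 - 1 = 0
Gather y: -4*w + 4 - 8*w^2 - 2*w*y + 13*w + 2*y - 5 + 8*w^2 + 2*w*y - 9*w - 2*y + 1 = 0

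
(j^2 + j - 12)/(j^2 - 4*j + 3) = (j + 4)/(j - 1)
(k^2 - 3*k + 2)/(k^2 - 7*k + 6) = (k - 2)/(k - 6)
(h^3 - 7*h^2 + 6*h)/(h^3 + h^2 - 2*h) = (h - 6)/(h + 2)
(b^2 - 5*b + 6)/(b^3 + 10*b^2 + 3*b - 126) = (b - 2)/(b^2 + 13*b + 42)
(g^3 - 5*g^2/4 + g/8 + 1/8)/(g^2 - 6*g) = (8*g^3 - 10*g^2 + g + 1)/(8*g*(g - 6))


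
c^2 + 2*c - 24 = (c - 4)*(c + 6)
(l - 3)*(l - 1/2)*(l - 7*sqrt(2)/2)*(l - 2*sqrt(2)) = l^4 - 11*sqrt(2)*l^3/2 - 7*l^3/2 + 31*l^2/2 + 77*sqrt(2)*l^2/4 - 49*l - 33*sqrt(2)*l/4 + 21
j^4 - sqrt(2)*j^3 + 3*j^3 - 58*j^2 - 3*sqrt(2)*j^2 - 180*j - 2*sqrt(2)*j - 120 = (j + 1)*(j + 2)*(j - 6*sqrt(2))*(j + 5*sqrt(2))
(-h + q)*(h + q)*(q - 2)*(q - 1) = -h^2*q^2 + 3*h^2*q - 2*h^2 + q^4 - 3*q^3 + 2*q^2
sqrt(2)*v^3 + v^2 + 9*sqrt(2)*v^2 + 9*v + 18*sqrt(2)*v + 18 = (v + 3)*(v + 6)*(sqrt(2)*v + 1)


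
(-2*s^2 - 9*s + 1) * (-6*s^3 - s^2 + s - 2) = 12*s^5 + 56*s^4 + s^3 - 6*s^2 + 19*s - 2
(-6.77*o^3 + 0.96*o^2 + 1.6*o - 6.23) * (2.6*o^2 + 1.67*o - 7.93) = -17.602*o^5 - 8.8099*o^4 + 59.4493*o^3 - 21.1388*o^2 - 23.0921*o + 49.4039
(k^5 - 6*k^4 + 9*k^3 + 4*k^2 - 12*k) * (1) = k^5 - 6*k^4 + 9*k^3 + 4*k^2 - 12*k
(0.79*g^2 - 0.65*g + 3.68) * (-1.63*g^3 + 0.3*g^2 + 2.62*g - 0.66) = -1.2877*g^5 + 1.2965*g^4 - 4.1236*g^3 - 1.1204*g^2 + 10.0706*g - 2.4288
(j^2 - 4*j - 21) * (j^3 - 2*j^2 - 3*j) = j^5 - 6*j^4 - 16*j^3 + 54*j^2 + 63*j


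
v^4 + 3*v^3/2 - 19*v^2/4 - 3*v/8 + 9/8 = (v - 3/2)*(v - 1/2)*(v + 1/2)*(v + 3)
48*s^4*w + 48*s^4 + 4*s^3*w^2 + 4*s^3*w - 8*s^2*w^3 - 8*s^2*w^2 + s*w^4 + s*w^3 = (-6*s + w)*(-4*s + w)*(2*s + w)*(s*w + s)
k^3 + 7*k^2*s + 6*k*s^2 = k*(k + s)*(k + 6*s)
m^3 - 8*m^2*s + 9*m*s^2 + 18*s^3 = (m - 6*s)*(m - 3*s)*(m + s)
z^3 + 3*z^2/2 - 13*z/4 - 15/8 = (z - 3/2)*(z + 1/2)*(z + 5/2)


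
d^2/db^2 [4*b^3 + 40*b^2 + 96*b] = 24*b + 80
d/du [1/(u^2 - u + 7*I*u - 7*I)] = (-2*u + 1 - 7*I)/(u^2 - u + 7*I*u - 7*I)^2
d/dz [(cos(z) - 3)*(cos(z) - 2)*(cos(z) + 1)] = (-3*cos(z)^2 + 8*cos(z) - 1)*sin(z)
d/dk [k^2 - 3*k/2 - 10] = 2*k - 3/2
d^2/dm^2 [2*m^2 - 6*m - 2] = 4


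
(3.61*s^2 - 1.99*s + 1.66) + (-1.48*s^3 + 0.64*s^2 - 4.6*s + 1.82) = -1.48*s^3 + 4.25*s^2 - 6.59*s + 3.48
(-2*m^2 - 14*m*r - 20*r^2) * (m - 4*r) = -2*m^3 - 6*m^2*r + 36*m*r^2 + 80*r^3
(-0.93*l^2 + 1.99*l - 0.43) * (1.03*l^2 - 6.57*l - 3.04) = -0.9579*l^4 + 8.1598*l^3 - 10.69*l^2 - 3.2245*l + 1.3072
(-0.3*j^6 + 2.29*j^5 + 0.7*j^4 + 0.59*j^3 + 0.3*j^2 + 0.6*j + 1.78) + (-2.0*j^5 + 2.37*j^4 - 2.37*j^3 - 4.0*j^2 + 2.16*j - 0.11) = -0.3*j^6 + 0.29*j^5 + 3.07*j^4 - 1.78*j^3 - 3.7*j^2 + 2.76*j + 1.67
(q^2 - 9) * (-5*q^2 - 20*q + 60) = -5*q^4 - 20*q^3 + 105*q^2 + 180*q - 540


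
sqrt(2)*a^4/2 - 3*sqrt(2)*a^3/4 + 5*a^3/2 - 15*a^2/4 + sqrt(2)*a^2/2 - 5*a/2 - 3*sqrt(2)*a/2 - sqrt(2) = (a - 2)*(a + 1/2)*(a + 2*sqrt(2))*(sqrt(2)*a/2 + 1/2)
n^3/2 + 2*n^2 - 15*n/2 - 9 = (n/2 + 1/2)*(n - 3)*(n + 6)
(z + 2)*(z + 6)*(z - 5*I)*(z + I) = z^4 + 8*z^3 - 4*I*z^3 + 17*z^2 - 32*I*z^2 + 40*z - 48*I*z + 60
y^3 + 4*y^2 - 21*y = y*(y - 3)*(y + 7)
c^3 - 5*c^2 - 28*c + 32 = (c - 8)*(c - 1)*(c + 4)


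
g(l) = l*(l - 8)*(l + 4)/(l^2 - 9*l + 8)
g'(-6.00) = 0.90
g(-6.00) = -1.71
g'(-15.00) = 0.98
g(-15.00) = -10.31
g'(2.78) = -0.58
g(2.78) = 10.59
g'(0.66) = -42.25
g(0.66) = -9.05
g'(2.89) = -0.40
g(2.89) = 10.54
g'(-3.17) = 0.71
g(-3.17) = 0.63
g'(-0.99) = -0.26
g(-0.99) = 1.50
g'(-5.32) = 0.87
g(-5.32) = -1.11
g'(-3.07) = 0.70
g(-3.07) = 0.70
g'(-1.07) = -0.17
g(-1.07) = 1.51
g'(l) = l*(9 - 2*l)*(l - 8)*(l + 4)/(l^2 - 9*l + 8)^2 + l*(l - 8)/(l^2 - 9*l + 8) + l*(l + 4)/(l^2 - 9*l + 8) + (l - 8)*(l + 4)/(l^2 - 9*l + 8)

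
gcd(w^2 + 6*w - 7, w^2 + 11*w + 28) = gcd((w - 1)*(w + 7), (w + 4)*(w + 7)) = w + 7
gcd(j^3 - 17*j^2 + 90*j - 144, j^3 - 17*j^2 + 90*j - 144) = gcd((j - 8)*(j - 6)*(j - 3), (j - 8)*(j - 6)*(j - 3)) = j^3 - 17*j^2 + 90*j - 144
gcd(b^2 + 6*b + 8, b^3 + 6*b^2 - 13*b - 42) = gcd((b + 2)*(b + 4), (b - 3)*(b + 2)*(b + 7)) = b + 2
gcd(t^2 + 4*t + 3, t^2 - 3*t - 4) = t + 1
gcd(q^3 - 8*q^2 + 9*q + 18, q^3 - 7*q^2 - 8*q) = q + 1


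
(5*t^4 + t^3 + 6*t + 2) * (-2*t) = -10*t^5 - 2*t^4 - 12*t^2 - 4*t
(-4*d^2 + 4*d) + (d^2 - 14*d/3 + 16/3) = -3*d^2 - 2*d/3 + 16/3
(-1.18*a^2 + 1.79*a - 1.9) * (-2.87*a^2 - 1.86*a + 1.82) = 3.3866*a^4 - 2.9425*a^3 - 0.024*a^2 + 6.7918*a - 3.458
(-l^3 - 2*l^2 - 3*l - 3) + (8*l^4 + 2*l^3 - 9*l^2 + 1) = 8*l^4 + l^3 - 11*l^2 - 3*l - 2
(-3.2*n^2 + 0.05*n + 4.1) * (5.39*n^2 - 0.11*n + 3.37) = -17.248*n^4 + 0.6215*n^3 + 11.3095*n^2 - 0.2825*n + 13.817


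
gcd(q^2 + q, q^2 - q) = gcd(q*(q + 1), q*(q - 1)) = q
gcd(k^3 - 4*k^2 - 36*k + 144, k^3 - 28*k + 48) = k^2 + 2*k - 24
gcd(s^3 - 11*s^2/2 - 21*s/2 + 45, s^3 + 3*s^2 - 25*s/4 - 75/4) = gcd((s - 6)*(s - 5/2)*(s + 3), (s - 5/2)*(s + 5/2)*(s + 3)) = s^2 + s/2 - 15/2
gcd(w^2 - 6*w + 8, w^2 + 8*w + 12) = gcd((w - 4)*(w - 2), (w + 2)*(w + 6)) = 1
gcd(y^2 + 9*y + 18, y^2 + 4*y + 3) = y + 3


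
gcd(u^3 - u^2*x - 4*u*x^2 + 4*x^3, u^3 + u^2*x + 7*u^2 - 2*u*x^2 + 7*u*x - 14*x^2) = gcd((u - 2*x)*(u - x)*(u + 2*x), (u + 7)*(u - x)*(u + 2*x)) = -u^2 - u*x + 2*x^2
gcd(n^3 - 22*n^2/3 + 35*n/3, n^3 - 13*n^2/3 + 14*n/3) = n^2 - 7*n/3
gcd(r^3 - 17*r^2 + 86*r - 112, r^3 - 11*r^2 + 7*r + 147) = r - 7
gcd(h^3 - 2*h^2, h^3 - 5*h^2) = h^2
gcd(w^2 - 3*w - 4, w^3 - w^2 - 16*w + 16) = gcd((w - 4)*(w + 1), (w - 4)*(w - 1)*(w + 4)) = w - 4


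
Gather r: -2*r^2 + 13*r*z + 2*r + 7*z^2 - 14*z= -2*r^2 + r*(13*z + 2) + 7*z^2 - 14*z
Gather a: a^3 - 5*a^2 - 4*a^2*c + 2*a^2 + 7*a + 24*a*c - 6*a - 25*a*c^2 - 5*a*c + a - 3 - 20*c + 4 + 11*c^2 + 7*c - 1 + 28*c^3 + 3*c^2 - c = a^3 + a^2*(-4*c - 3) + a*(-25*c^2 + 19*c + 2) + 28*c^3 + 14*c^2 - 14*c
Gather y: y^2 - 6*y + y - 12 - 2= y^2 - 5*y - 14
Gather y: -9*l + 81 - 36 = 45 - 9*l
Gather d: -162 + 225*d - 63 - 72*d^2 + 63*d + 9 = -72*d^2 + 288*d - 216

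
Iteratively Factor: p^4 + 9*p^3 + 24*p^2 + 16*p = (p + 4)*(p^3 + 5*p^2 + 4*p) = p*(p + 4)*(p^2 + 5*p + 4) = p*(p + 4)^2*(p + 1)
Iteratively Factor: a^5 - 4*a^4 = (a)*(a^4 - 4*a^3) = a^2*(a^3 - 4*a^2) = a^3*(a^2 - 4*a) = a^4*(a - 4)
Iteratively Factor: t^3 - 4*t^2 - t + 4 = (t - 4)*(t^2 - 1) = (t - 4)*(t - 1)*(t + 1)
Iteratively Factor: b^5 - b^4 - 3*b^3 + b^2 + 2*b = (b + 1)*(b^4 - 2*b^3 - b^2 + 2*b) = (b - 2)*(b + 1)*(b^3 - b) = (b - 2)*(b + 1)^2*(b^2 - b) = b*(b - 2)*(b + 1)^2*(b - 1)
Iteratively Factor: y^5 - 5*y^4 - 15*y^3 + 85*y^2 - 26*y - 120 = (y - 2)*(y^4 - 3*y^3 - 21*y^2 + 43*y + 60) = (y - 2)*(y + 1)*(y^3 - 4*y^2 - 17*y + 60) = (y - 2)*(y + 1)*(y + 4)*(y^2 - 8*y + 15) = (y - 5)*(y - 2)*(y + 1)*(y + 4)*(y - 3)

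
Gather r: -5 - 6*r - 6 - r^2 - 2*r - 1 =-r^2 - 8*r - 12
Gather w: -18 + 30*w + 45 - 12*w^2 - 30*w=27 - 12*w^2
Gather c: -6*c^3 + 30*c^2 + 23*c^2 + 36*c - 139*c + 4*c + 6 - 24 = -6*c^3 + 53*c^2 - 99*c - 18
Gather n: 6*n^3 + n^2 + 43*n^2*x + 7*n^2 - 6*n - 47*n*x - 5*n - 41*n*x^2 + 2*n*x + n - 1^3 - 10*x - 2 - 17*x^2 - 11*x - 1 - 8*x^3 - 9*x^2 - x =6*n^3 + n^2*(43*x + 8) + n*(-41*x^2 - 45*x - 10) - 8*x^3 - 26*x^2 - 22*x - 4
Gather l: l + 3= l + 3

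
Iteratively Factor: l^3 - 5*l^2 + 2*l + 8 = (l + 1)*(l^2 - 6*l + 8) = (l - 4)*(l + 1)*(l - 2)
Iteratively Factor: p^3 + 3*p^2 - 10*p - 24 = (p + 4)*(p^2 - p - 6) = (p - 3)*(p + 4)*(p + 2)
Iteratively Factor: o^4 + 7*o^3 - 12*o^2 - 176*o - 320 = (o + 4)*(o^3 + 3*o^2 - 24*o - 80) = (o + 4)^2*(o^2 - o - 20) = (o - 5)*(o + 4)^2*(o + 4)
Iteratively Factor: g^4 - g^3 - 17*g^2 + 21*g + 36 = (g + 1)*(g^3 - 2*g^2 - 15*g + 36) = (g - 3)*(g + 1)*(g^2 + g - 12) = (g - 3)^2*(g + 1)*(g + 4)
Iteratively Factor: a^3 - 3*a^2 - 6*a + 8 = (a - 4)*(a^2 + a - 2) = (a - 4)*(a + 2)*(a - 1)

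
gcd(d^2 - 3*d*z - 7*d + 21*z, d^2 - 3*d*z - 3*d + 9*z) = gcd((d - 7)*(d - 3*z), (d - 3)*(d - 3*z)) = -d + 3*z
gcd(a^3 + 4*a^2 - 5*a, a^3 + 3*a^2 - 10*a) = a^2 + 5*a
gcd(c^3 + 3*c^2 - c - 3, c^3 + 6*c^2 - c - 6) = c^2 - 1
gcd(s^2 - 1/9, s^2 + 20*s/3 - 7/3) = s - 1/3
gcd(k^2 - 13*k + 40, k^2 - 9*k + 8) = k - 8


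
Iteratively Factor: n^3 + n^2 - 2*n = (n)*(n^2 + n - 2) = n*(n + 2)*(n - 1)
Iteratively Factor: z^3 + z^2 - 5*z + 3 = (z - 1)*(z^2 + 2*z - 3) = (z - 1)^2*(z + 3)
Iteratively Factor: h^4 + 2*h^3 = (h)*(h^3 + 2*h^2) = h^2*(h^2 + 2*h) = h^2*(h + 2)*(h)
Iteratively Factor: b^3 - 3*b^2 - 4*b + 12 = (b + 2)*(b^2 - 5*b + 6) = (b - 3)*(b + 2)*(b - 2)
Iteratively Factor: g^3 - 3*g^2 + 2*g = (g - 2)*(g^2 - g) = g*(g - 2)*(g - 1)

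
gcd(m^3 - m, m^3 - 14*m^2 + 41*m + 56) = m + 1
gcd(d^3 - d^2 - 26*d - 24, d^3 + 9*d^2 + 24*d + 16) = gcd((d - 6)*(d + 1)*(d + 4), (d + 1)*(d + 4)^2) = d^2 + 5*d + 4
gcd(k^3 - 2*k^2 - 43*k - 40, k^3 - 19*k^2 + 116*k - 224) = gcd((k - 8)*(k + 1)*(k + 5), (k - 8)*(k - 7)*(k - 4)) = k - 8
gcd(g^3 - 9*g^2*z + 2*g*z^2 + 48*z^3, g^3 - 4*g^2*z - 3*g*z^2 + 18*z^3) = -g^2 + g*z + 6*z^2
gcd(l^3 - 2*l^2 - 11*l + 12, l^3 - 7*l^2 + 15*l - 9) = l - 1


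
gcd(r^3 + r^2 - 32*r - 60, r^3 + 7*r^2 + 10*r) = r^2 + 7*r + 10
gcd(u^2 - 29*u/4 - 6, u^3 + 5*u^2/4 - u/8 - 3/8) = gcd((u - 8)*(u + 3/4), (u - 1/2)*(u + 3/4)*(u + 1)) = u + 3/4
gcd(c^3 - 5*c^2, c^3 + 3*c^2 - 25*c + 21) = 1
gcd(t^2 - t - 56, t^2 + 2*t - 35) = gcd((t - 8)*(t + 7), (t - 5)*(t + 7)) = t + 7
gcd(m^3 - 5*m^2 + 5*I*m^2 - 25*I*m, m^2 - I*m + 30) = m + 5*I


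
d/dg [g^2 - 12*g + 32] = 2*g - 12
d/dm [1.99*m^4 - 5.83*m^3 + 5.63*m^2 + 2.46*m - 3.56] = 7.96*m^3 - 17.49*m^2 + 11.26*m + 2.46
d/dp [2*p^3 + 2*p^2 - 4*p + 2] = 6*p^2 + 4*p - 4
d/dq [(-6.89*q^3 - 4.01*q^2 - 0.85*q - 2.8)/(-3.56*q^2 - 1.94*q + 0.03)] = (24.5284*q^4 + 26.7332*q^3 + 4.1333*q^2 - 20.1766*q - 5.4575)/(12.6736*q^4 + 13.8128*q^3 + 3.55*q^2 - 0.1164*q + 0.0009)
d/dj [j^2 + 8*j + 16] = 2*j + 8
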